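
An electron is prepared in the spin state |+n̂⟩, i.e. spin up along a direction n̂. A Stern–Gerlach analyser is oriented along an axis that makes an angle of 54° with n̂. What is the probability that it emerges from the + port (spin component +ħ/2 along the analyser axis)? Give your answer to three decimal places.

For spin-½, the probability of finding spin-up along an axis at angle θ to the initial spin direction is cos²(θ/2); spin-down is sin²(θ/2).
θ = 54°, so P = cos²(27°) ≈ 0.794.

0.794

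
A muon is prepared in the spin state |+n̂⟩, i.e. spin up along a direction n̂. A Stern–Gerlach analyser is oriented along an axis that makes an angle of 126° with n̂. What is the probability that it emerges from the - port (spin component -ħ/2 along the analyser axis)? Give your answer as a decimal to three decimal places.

For spin-½, the probability of finding spin-up along an axis at angle θ to the initial spin direction is cos²(θ/2); spin-down is sin²(θ/2).
θ = 126°, so P = sin²(63°) ≈ 0.794.

0.794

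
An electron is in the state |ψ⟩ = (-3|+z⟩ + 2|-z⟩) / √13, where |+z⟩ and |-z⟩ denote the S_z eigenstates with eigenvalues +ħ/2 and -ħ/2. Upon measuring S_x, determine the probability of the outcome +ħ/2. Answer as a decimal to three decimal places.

0.038

|+x⟩ = (|+z⟩ + |-z⟩)/√2, so ⟨+x|ψ⟩ = (-1) / (√2·√13).
P = |-1|² / 26 = 1/26.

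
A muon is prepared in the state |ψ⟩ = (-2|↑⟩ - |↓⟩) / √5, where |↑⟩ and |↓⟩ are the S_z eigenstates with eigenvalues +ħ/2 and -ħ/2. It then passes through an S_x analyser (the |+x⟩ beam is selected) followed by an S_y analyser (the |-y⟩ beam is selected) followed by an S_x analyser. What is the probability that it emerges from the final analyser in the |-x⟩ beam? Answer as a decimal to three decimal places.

First analyser (S_x): P(|+x⟩) = |⟨+x|ψ⟩|² = 9/10.
After stage 1 the state is |+x⟩; P(|-y⟩) = |⟨-y|+x⟩|² = 1/2.
After stage 2 the state is |-y⟩; P(|-x⟩) = |⟨-x|-y⟩|² = 1/2.
Joint probability = 9/10 × 1/2 × 1/2 = 0.225.

0.225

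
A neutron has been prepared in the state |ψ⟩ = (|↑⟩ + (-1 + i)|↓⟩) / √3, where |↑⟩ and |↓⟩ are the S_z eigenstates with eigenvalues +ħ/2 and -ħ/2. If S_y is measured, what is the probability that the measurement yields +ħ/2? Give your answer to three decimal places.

0.833

|+y⟩ = (|↑⟩ + i|↓⟩)/√2, so ⟨+y|ψ⟩ = (2 + i) / (√2·√3).
P = |2 + i|² / 6 = 5/6.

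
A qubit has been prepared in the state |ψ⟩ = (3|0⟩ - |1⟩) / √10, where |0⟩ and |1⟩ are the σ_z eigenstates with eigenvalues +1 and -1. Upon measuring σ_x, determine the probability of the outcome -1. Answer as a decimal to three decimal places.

|-x⟩ = (|0⟩ - |1⟩)/√2, so ⟨-x|ψ⟩ = (4) / (√2·√10).
P = |4|² / 20 = 16/20.

0.800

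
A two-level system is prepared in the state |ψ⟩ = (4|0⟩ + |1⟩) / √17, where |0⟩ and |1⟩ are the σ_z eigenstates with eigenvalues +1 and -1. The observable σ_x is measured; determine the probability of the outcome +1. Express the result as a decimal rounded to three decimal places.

|+x⟩ = (|0⟩ + |1⟩)/√2, so ⟨+x|ψ⟩ = (5) / (√2·√17).
P = |5|² / 34 = 25/34.

0.735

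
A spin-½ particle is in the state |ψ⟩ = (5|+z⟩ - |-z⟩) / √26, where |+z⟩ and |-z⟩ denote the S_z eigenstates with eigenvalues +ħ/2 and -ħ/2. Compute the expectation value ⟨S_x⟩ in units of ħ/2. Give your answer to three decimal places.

⟨σ_x⟩ = 2 Re(a* b)/(|a|²+|b|²) with a = 5, b = -1.
a* b = -5, so ⟨σ_x⟩ = -10/26.
⟨S_x⟩ = (ħ/2)·⟨σ_x⟩.

-0.385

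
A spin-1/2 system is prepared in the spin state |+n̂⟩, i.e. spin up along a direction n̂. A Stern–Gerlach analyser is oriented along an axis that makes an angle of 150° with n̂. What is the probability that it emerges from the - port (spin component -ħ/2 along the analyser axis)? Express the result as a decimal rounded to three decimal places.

0.933

For spin-½, the probability of finding spin-up along an axis at angle θ to the initial spin direction is cos²(θ/2); spin-down is sin²(θ/2).
θ = 150°, so P = sin²(75°) ≈ 0.933.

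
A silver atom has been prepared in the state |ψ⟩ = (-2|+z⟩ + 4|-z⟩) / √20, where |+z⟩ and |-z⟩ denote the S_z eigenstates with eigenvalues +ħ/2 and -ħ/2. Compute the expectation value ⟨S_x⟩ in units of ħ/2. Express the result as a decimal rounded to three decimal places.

-0.800

⟨σ_x⟩ = 2 Re(a* b)/(|a|²+|b|²) with a = -2, b = 4.
a* b = -8, so ⟨σ_x⟩ = -16/20.
⟨S_x⟩ = (ħ/2)·⟨σ_x⟩.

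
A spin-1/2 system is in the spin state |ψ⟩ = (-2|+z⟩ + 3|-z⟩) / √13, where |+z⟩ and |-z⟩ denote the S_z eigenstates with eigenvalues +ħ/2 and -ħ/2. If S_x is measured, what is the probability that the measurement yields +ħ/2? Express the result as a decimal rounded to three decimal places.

|+x⟩ = (|+z⟩ + |-z⟩)/√2, so ⟨+x|ψ⟩ = (1) / (√2·√13).
P = |1|² / 26 = 1/26.

0.038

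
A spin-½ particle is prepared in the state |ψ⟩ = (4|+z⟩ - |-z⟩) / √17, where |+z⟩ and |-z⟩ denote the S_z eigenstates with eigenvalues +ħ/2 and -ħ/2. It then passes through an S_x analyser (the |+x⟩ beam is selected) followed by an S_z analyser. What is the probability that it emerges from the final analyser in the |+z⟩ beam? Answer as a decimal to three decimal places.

0.132

First analyser (S_x): P(|+x⟩) = |⟨+x|ψ⟩|² = 9/34.
After stage 1 the state is |+x⟩; P(|+z⟩) = |⟨+z|+x⟩|² = 1/2.
Joint probability = 9/34 × 1/2 = 0.132.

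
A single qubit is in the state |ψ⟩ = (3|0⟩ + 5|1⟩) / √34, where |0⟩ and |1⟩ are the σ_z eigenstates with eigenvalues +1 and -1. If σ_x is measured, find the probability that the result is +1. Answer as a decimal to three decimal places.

|+x⟩ = (|0⟩ + |1⟩)/√2, so ⟨+x|ψ⟩ = (8) / (√2·√34).
P = |8|² / 68 = 64/68.

0.941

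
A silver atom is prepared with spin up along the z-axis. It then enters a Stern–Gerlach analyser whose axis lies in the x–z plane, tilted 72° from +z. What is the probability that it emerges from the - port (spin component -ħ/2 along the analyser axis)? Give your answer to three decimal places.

0.345

For spin-½, the probability of finding spin-up along an axis at angle θ to the initial spin direction is cos²(θ/2); spin-down is sin²(θ/2).
θ = 72°, so P = sin²(36°) ≈ 0.345.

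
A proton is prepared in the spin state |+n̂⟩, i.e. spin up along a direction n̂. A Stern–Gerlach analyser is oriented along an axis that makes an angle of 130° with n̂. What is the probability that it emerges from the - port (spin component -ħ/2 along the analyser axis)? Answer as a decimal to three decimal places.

For spin-½, the probability of finding spin-up along an axis at angle θ to the initial spin direction is cos²(θ/2); spin-down is sin²(θ/2).
θ = 130°, so P = sin²(65°) ≈ 0.821.

0.821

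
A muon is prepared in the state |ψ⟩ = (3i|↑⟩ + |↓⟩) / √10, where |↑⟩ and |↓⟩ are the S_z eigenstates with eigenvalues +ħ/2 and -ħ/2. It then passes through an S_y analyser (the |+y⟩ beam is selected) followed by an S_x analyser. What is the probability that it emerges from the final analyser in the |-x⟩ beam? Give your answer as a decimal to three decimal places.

0.100

First analyser (S_y): P(|+y⟩) = |⟨+y|ψ⟩|² = 4/20.
After stage 1 the state is |+y⟩; P(|-x⟩) = |⟨-x|+y⟩|² = 1/2.
Joint probability = 4/20 × 1/2 = 0.100.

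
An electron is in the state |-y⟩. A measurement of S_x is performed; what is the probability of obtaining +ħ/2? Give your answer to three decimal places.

0.500

In the S_z basis, |-y⟩ = (|+z⟩ - i|-z⟩)/√2 and |+x⟩ = (|+z⟩ + |-z⟩)/√2.
|⟨+x|-y⟩|² = 1/2.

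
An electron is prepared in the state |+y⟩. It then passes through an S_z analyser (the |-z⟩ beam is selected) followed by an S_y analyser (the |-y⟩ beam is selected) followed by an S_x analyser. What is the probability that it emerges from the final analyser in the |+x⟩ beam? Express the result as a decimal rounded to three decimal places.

First analyser (S_z): from |+y⟩, P(|-z⟩) = 1/2.
After stage 1 the state is |-z⟩; P(|-y⟩) = |⟨-y|-z⟩|² = 1/2.
After stage 2 the state is |-y⟩; P(|+x⟩) = |⟨+x|-y⟩|² = 1/2.
Joint probability = 1/2 × 1/2 × 1/2 = 0.125.

0.125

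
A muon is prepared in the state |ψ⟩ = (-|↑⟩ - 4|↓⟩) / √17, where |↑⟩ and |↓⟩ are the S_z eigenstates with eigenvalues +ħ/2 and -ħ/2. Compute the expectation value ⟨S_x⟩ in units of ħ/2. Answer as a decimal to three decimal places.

⟨σ_x⟩ = 2 Re(a* b)/(|a|²+|b|²) with a = -1, b = -4.
a* b = 4, so ⟨σ_x⟩ = 8/17.
⟨S_x⟩ = (ħ/2)·⟨σ_x⟩.

0.471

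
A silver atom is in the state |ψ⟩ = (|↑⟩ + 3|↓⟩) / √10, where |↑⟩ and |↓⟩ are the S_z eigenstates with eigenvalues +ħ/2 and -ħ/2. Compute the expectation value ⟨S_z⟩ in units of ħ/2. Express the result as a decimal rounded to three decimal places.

-0.800

⟨σ_z⟩ = |a|² - |b|² divided by |a|²+|b|², with a, b the |↑⟩, |↓⟩ amplitudes.
= (1 - 9)/10 = -8/10.
⟨S_z⟩ = (ħ/2)·⟨σ_z⟩.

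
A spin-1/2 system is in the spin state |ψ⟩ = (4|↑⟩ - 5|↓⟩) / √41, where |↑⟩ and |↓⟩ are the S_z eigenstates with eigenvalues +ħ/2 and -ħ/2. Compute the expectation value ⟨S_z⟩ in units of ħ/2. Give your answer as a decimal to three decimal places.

-0.220

⟨σ_z⟩ = |a|² - |b|² divided by |a|²+|b|², with a, b the |↑⟩, |↓⟩ amplitudes.
= (16 - 25)/41 = -9/41.
⟨S_z⟩ = (ħ/2)·⟨σ_z⟩.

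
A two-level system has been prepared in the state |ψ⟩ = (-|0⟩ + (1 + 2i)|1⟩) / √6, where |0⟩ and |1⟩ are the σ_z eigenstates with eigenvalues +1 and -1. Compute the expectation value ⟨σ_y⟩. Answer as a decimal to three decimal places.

-0.667

⟨σ_y⟩ = 2 Im(a* b)/(|a|²+|b|²) with a = -1, b = (1 + 2i).
a* b = (-1 - 2i), so ⟨σ_y⟩ = -4/6.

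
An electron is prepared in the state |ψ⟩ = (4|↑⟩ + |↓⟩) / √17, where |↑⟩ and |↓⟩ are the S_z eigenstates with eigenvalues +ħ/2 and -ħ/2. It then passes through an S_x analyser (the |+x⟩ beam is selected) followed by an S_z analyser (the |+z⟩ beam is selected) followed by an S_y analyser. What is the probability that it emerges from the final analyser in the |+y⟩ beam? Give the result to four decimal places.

0.1838

First analyser (S_x): P(|+x⟩) = |⟨+x|ψ⟩|² = 25/34.
After stage 1 the state is |+x⟩; P(|+z⟩) = |⟨+z|+x⟩|² = 1/2.
After stage 2 the state is |+z⟩; P(|+y⟩) = |⟨+y|+z⟩|² = 1/2.
Joint probability = 25/34 × 1/2 × 1/2 = 0.1838.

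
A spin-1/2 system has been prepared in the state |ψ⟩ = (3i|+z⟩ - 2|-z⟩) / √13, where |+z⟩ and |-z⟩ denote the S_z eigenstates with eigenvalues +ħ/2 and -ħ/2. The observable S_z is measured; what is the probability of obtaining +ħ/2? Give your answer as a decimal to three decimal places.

0.692

The +ħ/2 outcome corresponds to |+z⟩. Its amplitude in |ψ⟩ is 3i/√13.
P = |3i|² / 13 = 9/13.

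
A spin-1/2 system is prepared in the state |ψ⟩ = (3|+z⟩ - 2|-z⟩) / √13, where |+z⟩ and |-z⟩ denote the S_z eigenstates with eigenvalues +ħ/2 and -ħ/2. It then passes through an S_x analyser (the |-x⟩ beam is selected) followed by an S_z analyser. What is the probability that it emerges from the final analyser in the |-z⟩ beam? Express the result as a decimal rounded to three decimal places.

0.481

First analyser (S_x): P(|-x⟩) = |⟨-x|ψ⟩|² = 25/26.
After stage 1 the state is |-x⟩; P(|-z⟩) = |⟨-z|-x⟩|² = 1/2.
Joint probability = 25/26 × 1/2 = 0.481.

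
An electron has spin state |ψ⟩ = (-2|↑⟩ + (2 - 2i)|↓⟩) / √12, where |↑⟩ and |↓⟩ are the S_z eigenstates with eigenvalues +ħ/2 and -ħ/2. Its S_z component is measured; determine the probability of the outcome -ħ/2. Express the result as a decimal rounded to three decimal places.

The -ħ/2 outcome corresponds to |↓⟩. Its amplitude in |ψ⟩ is (2 - 2i)/√12.
P = |2 - 2i|² / 12 = 8/12.

0.667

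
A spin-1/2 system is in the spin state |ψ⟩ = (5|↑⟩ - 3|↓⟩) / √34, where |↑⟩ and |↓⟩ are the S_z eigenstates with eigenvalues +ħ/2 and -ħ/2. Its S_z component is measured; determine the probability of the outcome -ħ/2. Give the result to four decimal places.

The -ħ/2 outcome corresponds to |↓⟩. Its amplitude in |ψ⟩ is -3/√34.
P = |-3|² / 34 = 9/34.

0.2647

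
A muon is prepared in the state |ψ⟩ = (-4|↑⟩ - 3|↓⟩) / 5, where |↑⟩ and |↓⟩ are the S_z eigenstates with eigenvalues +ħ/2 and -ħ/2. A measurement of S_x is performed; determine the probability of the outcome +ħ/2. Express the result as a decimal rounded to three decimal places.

0.980

|+x⟩ = (|↑⟩ + |↓⟩)/√2, so ⟨+x|ψ⟩ = (-7) / (√2·5).
P = |-7|² / 50 = 49/50.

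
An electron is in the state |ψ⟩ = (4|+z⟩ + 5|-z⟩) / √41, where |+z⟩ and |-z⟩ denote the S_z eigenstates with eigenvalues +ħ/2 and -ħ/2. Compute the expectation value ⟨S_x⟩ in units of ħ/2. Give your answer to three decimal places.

⟨σ_x⟩ = 2 Re(a* b)/(|a|²+|b|²) with a = 4, b = 5.
a* b = 20, so ⟨σ_x⟩ = 40/41.
⟨S_x⟩ = (ħ/2)·⟨σ_x⟩.

0.976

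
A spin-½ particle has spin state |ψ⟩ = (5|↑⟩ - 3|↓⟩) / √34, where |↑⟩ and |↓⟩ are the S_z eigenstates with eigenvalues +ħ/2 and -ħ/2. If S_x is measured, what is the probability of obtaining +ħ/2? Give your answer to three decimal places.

0.059

|+x⟩ = (|↑⟩ + |↓⟩)/√2, so ⟨+x|ψ⟩ = (2) / (√2·√34).
P = |2|² / 68 = 4/68.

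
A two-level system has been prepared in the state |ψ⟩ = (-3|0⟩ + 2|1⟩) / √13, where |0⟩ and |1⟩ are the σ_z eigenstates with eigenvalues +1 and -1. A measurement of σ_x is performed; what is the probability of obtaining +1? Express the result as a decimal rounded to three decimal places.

|+x⟩ = (|0⟩ + |1⟩)/√2, so ⟨+x|ψ⟩ = (-1) / (√2·√13).
P = |-1|² / 26 = 1/26.

0.038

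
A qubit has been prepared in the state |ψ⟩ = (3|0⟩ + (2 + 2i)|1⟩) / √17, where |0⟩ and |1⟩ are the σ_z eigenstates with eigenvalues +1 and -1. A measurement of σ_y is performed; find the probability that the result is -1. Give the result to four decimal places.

0.1471

|-y⟩ = (|0⟩ - i|1⟩)/√2, so ⟨-y|ψ⟩ = (1 + 2i) / (√2·√17).
P = |1 + 2i|² / 34 = 5/34.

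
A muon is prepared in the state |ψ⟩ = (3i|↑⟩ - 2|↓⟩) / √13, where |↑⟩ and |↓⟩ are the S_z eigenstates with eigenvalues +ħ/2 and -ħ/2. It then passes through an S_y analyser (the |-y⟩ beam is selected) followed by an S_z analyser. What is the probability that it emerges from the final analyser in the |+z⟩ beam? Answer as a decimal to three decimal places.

0.019

First analyser (S_y): P(|-y⟩) = |⟨-y|ψ⟩|² = 1/26.
After stage 1 the state is |-y⟩; P(|+z⟩) = |⟨+z|-y⟩|² = 1/2.
Joint probability = 1/26 × 1/2 = 0.019.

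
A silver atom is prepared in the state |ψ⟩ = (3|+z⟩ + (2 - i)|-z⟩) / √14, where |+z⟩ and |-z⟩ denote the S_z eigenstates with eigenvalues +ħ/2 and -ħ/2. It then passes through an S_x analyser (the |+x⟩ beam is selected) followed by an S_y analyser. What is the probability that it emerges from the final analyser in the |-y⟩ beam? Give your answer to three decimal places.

First analyser (S_x): P(|+x⟩) = |⟨+x|ψ⟩|² = 26/28.
After stage 1 the state is |+x⟩; P(|-y⟩) = |⟨-y|+x⟩|² = 1/2.
Joint probability = 26/28 × 1/2 = 0.464.

0.464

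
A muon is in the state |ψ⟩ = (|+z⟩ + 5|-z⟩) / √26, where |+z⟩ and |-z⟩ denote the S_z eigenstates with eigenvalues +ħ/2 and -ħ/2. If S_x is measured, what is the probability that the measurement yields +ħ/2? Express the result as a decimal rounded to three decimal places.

0.692

|+x⟩ = (|+z⟩ + |-z⟩)/√2, so ⟨+x|ψ⟩ = (6) / (√2·√26).
P = |6|² / 52 = 36/52.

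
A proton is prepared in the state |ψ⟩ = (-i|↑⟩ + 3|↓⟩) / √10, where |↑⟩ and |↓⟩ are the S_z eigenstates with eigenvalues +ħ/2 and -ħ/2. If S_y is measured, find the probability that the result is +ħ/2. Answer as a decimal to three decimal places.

0.800

|+y⟩ = (|↑⟩ + i|↓⟩)/√2, so ⟨+y|ψ⟩ = (-4i) / (√2·√10).
P = |-4i|² / 20 = 16/20.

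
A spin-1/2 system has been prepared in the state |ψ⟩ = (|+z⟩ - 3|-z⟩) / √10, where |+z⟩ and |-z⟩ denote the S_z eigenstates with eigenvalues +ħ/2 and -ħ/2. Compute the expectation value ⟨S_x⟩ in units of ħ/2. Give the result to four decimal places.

⟨σ_x⟩ = 2 Re(a* b)/(|a|²+|b|²) with a = 1, b = -3.
a* b = -3, so ⟨σ_x⟩ = -6/10.
⟨S_x⟩ = (ħ/2)·⟨σ_x⟩.

-0.6000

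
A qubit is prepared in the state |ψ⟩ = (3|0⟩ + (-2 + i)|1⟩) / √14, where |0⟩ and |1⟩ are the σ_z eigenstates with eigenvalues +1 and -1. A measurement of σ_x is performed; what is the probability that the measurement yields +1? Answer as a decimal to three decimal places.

|+x⟩ = (|0⟩ + |1⟩)/√2, so ⟨+x|ψ⟩ = (1 + i) / (√2·√14).
P = |1 + i|² / 28 = 2/28.

0.071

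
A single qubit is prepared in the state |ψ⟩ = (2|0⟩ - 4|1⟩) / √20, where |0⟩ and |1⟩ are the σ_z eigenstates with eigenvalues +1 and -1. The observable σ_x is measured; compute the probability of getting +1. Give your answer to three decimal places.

0.100

|+x⟩ = (|0⟩ + |1⟩)/√2, so ⟨+x|ψ⟩ = (-2) / (√2·√20).
P = |-2|² / 40 = 4/40.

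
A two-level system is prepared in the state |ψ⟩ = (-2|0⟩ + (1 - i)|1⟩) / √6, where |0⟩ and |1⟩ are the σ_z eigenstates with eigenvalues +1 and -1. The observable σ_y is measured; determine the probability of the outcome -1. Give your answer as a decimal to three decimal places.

0.167

|-y⟩ = (|0⟩ - i|1⟩)/√2, so ⟨-y|ψ⟩ = (-1 + i) / (√2·√6).
P = |-1 + i|² / 12 = 2/12.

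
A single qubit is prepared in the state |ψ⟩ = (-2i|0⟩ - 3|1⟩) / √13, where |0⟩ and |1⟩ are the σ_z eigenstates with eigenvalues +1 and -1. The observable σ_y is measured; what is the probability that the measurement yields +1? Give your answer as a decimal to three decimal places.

|+y⟩ = (|0⟩ + i|1⟩)/√2, so ⟨+y|ψ⟩ = (i) / (√2·√13).
P = |i|² / 26 = 1/26.

0.038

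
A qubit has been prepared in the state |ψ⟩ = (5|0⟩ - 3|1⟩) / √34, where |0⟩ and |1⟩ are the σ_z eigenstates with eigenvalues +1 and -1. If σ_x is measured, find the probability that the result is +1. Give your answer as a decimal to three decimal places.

|+x⟩ = (|0⟩ + |1⟩)/√2, so ⟨+x|ψ⟩ = (2) / (√2·√34).
P = |2|² / 68 = 4/68.

0.059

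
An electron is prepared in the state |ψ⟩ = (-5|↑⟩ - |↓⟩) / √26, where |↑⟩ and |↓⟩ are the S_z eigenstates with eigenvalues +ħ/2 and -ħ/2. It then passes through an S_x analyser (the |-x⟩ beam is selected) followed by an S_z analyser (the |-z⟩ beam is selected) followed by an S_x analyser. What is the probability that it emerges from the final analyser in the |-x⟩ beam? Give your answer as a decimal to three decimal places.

0.077

First analyser (S_x): P(|-x⟩) = |⟨-x|ψ⟩|² = 16/52.
After stage 1 the state is |-x⟩; P(|-z⟩) = |⟨-z|-x⟩|² = 1/2.
After stage 2 the state is |-z⟩; P(|-x⟩) = |⟨-x|-z⟩|² = 1/2.
Joint probability = 16/52 × 1/2 × 1/2 = 0.077.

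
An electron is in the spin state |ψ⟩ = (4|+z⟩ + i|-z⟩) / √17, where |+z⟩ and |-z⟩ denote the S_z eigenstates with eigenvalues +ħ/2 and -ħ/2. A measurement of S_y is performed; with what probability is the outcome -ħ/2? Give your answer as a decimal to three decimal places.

0.265

|-y⟩ = (|+z⟩ - i|-z⟩)/√2, so ⟨-y|ψ⟩ = (3) / (√2·√17).
P = |3|² / 34 = 9/34.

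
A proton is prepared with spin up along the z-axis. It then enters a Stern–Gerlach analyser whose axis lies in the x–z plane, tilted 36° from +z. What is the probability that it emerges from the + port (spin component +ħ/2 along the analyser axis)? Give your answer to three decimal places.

0.905

For spin-½, the probability of finding spin-up along an axis at angle θ to the initial spin direction is cos²(θ/2); spin-down is sin²(θ/2).
θ = 36°, so P = cos²(18°) ≈ 0.905.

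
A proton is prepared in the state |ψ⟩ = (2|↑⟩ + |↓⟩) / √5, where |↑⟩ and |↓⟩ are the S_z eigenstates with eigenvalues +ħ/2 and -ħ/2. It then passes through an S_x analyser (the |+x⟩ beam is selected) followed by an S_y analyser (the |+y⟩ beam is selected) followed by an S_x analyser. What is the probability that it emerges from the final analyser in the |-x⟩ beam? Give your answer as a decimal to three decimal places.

0.225

First analyser (S_x): P(|+x⟩) = |⟨+x|ψ⟩|² = 9/10.
After stage 1 the state is |+x⟩; P(|+y⟩) = |⟨+y|+x⟩|² = 1/2.
After stage 2 the state is |+y⟩; P(|-x⟩) = |⟨-x|+y⟩|² = 1/2.
Joint probability = 9/10 × 1/2 × 1/2 = 0.225.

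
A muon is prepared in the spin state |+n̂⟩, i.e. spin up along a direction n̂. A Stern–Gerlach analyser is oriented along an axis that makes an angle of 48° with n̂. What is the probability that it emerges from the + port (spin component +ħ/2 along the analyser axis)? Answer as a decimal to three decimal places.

For spin-½, the probability of finding spin-up along an axis at angle θ to the initial spin direction is cos²(θ/2); spin-down is sin²(θ/2).
θ = 48°, so P = cos²(24°) ≈ 0.835.

0.835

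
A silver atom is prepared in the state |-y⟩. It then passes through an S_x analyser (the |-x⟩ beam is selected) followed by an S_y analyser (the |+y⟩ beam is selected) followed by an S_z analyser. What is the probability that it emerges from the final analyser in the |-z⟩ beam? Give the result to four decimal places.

First analyser (S_x): from |-y⟩, P(|-x⟩) = 1/2.
After stage 1 the state is |-x⟩; P(|+y⟩) = |⟨+y|-x⟩|² = 1/2.
After stage 2 the state is |+y⟩; P(|-z⟩) = |⟨-z|+y⟩|² = 1/2.
Joint probability = 1/2 × 1/2 × 1/2 = 0.1250.

0.1250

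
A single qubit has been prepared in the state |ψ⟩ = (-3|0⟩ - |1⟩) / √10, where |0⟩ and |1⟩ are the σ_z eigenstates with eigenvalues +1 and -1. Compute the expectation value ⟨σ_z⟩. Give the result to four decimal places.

⟨σ_z⟩ = |a|² - |b|² divided by |a|²+|b|², with a, b the |0⟩, |1⟩ amplitudes.
= (9 - 1)/10 = 8/10.

0.8000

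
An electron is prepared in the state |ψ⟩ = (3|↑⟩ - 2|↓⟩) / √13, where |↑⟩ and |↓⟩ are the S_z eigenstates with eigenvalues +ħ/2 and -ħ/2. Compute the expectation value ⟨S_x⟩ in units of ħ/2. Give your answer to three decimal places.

⟨σ_x⟩ = 2 Re(a* b)/(|a|²+|b|²) with a = 3, b = -2.
a* b = -6, so ⟨σ_x⟩ = -12/13.
⟨S_x⟩ = (ħ/2)·⟨σ_x⟩.

-0.923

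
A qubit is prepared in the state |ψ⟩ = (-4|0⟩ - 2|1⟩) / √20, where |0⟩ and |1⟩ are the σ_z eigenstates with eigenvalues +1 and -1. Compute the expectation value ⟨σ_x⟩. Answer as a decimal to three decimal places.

⟨σ_x⟩ = 2 Re(a* b)/(|a|²+|b|²) with a = -4, b = -2.
a* b = 8, so ⟨σ_x⟩ = 16/20.

0.800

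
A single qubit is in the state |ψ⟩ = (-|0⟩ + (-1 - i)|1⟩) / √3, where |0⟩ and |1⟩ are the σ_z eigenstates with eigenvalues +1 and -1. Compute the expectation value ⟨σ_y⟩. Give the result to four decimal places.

0.6667

⟨σ_y⟩ = 2 Im(a* b)/(|a|²+|b|²) with a = -1, b = (-1 - i).
a* b = (1 + i), so ⟨σ_y⟩ = 2/3.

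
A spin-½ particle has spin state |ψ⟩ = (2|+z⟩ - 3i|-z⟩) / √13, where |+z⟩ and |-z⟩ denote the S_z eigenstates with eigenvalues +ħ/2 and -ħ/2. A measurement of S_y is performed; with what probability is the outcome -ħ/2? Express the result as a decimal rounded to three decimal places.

|-y⟩ = (|+z⟩ - i|-z⟩)/√2, so ⟨-y|ψ⟩ = (5) / (√2·√13).
P = |5|² / 26 = 25/26.

0.962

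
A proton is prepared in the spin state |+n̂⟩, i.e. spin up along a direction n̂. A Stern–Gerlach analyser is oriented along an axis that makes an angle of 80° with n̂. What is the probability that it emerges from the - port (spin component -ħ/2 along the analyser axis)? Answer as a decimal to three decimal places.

0.413

For spin-½, the probability of finding spin-up along an axis at angle θ to the initial spin direction is cos²(θ/2); spin-down is sin²(θ/2).
θ = 80°, so P = sin²(40°) ≈ 0.413.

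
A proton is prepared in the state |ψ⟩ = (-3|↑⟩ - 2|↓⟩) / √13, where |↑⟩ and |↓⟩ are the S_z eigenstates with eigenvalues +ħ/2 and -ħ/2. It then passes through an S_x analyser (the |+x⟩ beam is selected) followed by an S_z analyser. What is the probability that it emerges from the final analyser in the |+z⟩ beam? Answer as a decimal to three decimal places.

First analyser (S_x): P(|+x⟩) = |⟨+x|ψ⟩|² = 25/26.
After stage 1 the state is |+x⟩; P(|+z⟩) = |⟨+z|+x⟩|² = 1/2.
Joint probability = 25/26 × 1/2 = 0.481.

0.481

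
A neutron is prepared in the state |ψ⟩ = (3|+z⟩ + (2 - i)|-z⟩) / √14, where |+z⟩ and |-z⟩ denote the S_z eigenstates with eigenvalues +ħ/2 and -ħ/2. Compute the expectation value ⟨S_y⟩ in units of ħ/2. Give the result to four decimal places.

⟨σ_y⟩ = 2 Im(a* b)/(|a|²+|b|²) with a = 3, b = (2 - i).
a* b = (6 - 3i), so ⟨σ_y⟩ = -6/14.
⟨S_y⟩ = (ħ/2)·⟨σ_y⟩.

-0.4286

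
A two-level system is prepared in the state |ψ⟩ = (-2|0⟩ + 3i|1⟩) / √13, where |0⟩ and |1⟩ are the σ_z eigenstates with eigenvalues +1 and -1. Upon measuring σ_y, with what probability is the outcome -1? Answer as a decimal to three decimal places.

0.962

|-y⟩ = (|0⟩ - i|1⟩)/√2, so ⟨-y|ψ⟩ = (-5) / (√2·√13).
P = |-5|² / 26 = 25/26.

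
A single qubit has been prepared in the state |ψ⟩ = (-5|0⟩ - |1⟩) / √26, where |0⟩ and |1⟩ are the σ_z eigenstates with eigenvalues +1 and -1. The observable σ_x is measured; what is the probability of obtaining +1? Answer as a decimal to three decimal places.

|+x⟩ = (|0⟩ + |1⟩)/√2, so ⟨+x|ψ⟩ = (-6) / (√2·√26).
P = |-6|² / 52 = 36/52.

0.692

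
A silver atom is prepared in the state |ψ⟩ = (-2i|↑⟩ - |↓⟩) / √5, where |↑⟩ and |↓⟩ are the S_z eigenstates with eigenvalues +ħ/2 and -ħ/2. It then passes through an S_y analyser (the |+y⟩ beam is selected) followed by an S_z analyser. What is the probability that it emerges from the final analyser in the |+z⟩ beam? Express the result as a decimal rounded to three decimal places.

0.050

First analyser (S_y): P(|+y⟩) = |⟨+y|ψ⟩|² = 1/10.
After stage 1 the state is |+y⟩; P(|+z⟩) = |⟨+z|+y⟩|² = 1/2.
Joint probability = 1/10 × 1/2 = 0.050.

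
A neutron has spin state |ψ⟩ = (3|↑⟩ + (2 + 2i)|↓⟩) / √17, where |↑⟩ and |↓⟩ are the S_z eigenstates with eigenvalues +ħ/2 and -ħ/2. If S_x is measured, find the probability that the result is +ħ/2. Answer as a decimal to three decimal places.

0.853

|+x⟩ = (|↑⟩ + |↓⟩)/√2, so ⟨+x|ψ⟩ = (5 + 2i) / (√2·√17).
P = |5 + 2i|² / 34 = 29/34.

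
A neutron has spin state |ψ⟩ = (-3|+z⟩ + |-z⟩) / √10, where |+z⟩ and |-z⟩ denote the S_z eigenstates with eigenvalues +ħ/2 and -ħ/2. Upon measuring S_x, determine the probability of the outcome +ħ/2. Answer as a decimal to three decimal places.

|+x⟩ = (|+z⟩ + |-z⟩)/√2, so ⟨+x|ψ⟩ = (-2) / (√2·√10).
P = |-2|² / 20 = 4/20.

0.200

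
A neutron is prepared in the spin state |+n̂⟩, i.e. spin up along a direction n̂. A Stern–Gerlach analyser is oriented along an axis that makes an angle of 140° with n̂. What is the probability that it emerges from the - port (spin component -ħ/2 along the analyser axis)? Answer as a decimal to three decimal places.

0.883

For spin-½, the probability of finding spin-up along an axis at angle θ to the initial spin direction is cos²(θ/2); spin-down is sin²(θ/2).
θ = 140°, so P = sin²(70°) ≈ 0.883.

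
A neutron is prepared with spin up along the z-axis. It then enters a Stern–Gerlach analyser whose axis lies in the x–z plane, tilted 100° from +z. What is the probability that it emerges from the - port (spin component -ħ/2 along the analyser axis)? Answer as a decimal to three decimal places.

0.587

For spin-½, the probability of finding spin-up along an axis at angle θ to the initial spin direction is cos²(θ/2); spin-down is sin²(θ/2).
θ = 100°, so P = sin²(50°) ≈ 0.587.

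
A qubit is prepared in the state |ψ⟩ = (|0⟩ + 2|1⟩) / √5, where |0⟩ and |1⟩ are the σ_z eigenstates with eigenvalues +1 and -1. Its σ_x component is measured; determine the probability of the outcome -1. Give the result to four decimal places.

0.1000

|-x⟩ = (|0⟩ - |1⟩)/√2, so ⟨-x|ψ⟩ = (-1) / (√2·√5).
P = |-1|² / 10 = 1/10.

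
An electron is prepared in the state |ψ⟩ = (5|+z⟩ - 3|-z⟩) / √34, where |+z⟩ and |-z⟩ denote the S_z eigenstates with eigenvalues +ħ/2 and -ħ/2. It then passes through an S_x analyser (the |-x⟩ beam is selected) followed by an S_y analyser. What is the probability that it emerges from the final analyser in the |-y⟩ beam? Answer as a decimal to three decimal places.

0.471

First analyser (S_x): P(|-x⟩) = |⟨-x|ψ⟩|² = 64/68.
After stage 1 the state is |-x⟩; P(|-y⟩) = |⟨-y|-x⟩|² = 1/2.
Joint probability = 64/68 × 1/2 = 0.471.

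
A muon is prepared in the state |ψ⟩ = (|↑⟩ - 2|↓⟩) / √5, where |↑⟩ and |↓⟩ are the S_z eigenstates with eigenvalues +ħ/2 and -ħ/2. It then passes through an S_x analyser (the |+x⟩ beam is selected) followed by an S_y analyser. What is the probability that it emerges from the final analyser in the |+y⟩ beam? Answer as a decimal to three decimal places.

First analyser (S_x): P(|+x⟩) = |⟨+x|ψ⟩|² = 1/10.
After stage 1 the state is |+x⟩; P(|+y⟩) = |⟨+y|+x⟩|² = 1/2.
Joint probability = 1/10 × 1/2 = 0.050.

0.050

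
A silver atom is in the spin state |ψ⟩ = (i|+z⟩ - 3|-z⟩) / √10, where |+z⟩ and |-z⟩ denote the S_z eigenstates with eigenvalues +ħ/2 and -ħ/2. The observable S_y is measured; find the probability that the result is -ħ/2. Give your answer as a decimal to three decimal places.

|-y⟩ = (|+z⟩ - i|-z⟩)/√2, so ⟨-y|ψ⟩ = (-2i) / (√2·√10).
P = |-2i|² / 20 = 4/20.

0.200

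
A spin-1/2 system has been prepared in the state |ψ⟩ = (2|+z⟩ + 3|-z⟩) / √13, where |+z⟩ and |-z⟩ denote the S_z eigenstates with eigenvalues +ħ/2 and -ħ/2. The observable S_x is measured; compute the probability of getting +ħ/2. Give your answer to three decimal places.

|+x⟩ = (|+z⟩ + |-z⟩)/√2, so ⟨+x|ψ⟩ = (5) / (√2·√13).
P = |5|² / 26 = 25/26.

0.962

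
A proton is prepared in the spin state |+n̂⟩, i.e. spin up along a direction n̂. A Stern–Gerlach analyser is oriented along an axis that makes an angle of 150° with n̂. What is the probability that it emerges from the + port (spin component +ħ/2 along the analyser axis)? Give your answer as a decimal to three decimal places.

0.067

For spin-½, the probability of finding spin-up along an axis at angle θ to the initial spin direction is cos²(θ/2); spin-down is sin²(θ/2).
θ = 150°, so P = cos²(75°) ≈ 0.067.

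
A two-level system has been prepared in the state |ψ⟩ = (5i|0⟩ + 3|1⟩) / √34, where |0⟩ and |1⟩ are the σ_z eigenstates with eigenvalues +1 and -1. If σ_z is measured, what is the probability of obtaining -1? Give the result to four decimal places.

0.2647

The -1 outcome corresponds to |1⟩. Its amplitude in |ψ⟩ is 3/√34.
P = |3|² / 34 = 9/34.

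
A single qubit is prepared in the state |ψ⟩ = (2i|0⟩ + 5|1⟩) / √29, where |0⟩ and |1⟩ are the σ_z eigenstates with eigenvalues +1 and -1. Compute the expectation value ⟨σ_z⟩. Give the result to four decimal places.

⟨σ_z⟩ = |a|² - |b|² divided by |a|²+|b|², with a, b the |0⟩, |1⟩ amplitudes.
= (4 - 25)/29 = -21/29.

-0.7241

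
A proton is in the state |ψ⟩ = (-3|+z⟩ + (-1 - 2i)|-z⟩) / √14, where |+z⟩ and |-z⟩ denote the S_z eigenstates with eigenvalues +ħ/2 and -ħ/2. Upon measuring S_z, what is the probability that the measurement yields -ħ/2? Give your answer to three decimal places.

The -ħ/2 outcome corresponds to |-z⟩. Its amplitude in |ψ⟩ is (-1 - 2i)/√14.
P = |-1 - 2i|² / 14 = 5/14.

0.357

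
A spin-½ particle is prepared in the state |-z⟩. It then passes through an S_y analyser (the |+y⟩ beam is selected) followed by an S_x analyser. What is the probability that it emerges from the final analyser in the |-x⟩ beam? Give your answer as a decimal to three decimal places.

First analyser (S_y): from |-z⟩, P(|+y⟩) = 1/2.
After stage 1 the state is |+y⟩; P(|-x⟩) = |⟨-x|+y⟩|² = 1/2.
Joint probability = 1/2 × 1/2 = 0.250.

0.250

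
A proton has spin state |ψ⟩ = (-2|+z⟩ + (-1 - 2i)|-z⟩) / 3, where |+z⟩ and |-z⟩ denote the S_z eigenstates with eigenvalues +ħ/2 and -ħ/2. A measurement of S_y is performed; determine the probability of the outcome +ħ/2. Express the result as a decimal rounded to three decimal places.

0.944

|+y⟩ = (|+z⟩ + i|-z⟩)/√2, so ⟨+y|ψ⟩ = (-4 + i) / (√2·3).
P = |-4 + i|² / 18 = 17/18.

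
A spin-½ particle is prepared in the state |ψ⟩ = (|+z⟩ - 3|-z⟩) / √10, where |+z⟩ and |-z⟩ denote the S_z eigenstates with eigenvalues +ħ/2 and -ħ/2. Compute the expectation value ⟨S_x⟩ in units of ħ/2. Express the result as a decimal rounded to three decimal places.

-0.600

⟨σ_x⟩ = 2 Re(a* b)/(|a|²+|b|²) with a = 1, b = -3.
a* b = -3, so ⟨σ_x⟩ = -6/10.
⟨S_x⟩ = (ħ/2)·⟨σ_x⟩.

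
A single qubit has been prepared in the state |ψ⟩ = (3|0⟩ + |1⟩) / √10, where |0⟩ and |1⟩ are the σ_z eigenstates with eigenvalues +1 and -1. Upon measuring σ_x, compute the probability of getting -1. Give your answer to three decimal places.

|-x⟩ = (|0⟩ - |1⟩)/√2, so ⟨-x|ψ⟩ = (2) / (√2·√10).
P = |2|² / 20 = 4/20.

0.200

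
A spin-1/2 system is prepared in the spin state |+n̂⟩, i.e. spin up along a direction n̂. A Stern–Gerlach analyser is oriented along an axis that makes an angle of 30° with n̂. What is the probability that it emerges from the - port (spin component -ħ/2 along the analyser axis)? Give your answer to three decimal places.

For spin-½, the probability of finding spin-up along an axis at angle θ to the initial spin direction is cos²(θ/2); spin-down is sin²(θ/2).
θ = 30°, so P = sin²(15°) ≈ 0.067.

0.067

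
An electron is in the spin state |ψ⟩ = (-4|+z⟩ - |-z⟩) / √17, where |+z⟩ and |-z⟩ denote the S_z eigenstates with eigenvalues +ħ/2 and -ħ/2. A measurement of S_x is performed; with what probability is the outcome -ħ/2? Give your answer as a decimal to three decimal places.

|-x⟩ = (|+z⟩ - |-z⟩)/√2, so ⟨-x|ψ⟩ = (-3) / (√2·√17).
P = |-3|² / 34 = 9/34.

0.265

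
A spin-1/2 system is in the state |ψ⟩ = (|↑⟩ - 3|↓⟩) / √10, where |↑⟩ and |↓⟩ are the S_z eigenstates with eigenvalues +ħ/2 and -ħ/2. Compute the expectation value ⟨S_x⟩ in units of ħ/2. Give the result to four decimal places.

-0.6000

⟨σ_x⟩ = 2 Re(a* b)/(|a|²+|b|²) with a = 1, b = -3.
a* b = -3, so ⟨σ_x⟩ = -6/10.
⟨S_x⟩ = (ħ/2)·⟨σ_x⟩.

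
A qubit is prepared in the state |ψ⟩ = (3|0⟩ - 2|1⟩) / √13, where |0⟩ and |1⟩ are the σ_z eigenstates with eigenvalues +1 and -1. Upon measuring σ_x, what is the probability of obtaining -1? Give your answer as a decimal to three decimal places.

|-x⟩ = (|0⟩ - |1⟩)/√2, so ⟨-x|ψ⟩ = (5) / (√2·√13).
P = |5|² / 26 = 25/26.

0.962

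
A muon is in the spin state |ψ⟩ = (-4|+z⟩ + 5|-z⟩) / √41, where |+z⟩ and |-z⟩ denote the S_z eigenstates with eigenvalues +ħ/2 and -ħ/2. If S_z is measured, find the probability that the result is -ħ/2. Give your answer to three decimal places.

The -ħ/2 outcome corresponds to |-z⟩. Its amplitude in |ψ⟩ is 5/√41.
P = |5|² / 41 = 25/41.

0.610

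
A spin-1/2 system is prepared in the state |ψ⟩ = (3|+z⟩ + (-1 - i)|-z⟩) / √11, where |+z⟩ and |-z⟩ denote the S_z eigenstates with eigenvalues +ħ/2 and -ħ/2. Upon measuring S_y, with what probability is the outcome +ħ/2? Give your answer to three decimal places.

|+y⟩ = (|+z⟩ + i|-z⟩)/√2, so ⟨+y|ψ⟩ = (2 + i) / (√2·√11).
P = |2 + i|² / 22 = 5/22.

0.227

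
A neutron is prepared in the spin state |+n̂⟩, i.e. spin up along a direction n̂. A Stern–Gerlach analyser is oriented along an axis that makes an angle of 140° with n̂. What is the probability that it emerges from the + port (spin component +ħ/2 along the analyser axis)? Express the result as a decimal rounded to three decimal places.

0.117

For spin-½, the probability of finding spin-up along an axis at angle θ to the initial spin direction is cos²(θ/2); spin-down is sin²(θ/2).
θ = 140°, so P = cos²(70°) ≈ 0.117.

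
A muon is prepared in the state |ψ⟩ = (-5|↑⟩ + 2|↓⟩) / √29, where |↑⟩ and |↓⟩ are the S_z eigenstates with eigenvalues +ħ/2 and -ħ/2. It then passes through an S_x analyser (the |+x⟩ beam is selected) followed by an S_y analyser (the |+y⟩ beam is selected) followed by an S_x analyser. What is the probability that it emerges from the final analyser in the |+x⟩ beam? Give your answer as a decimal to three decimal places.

0.039

First analyser (S_x): P(|+x⟩) = |⟨+x|ψ⟩|² = 9/58.
After stage 1 the state is |+x⟩; P(|+y⟩) = |⟨+y|+x⟩|² = 1/2.
After stage 2 the state is |+y⟩; P(|+x⟩) = |⟨+x|+y⟩|² = 1/2.
Joint probability = 9/58 × 1/2 × 1/2 = 0.039.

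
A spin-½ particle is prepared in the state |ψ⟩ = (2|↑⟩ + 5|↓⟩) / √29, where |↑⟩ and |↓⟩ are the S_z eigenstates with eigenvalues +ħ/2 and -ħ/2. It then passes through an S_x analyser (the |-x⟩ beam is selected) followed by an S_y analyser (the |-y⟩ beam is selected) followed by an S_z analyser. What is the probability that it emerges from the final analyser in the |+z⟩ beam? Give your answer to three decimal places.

0.039

First analyser (S_x): P(|-x⟩) = |⟨-x|ψ⟩|² = 9/58.
After stage 1 the state is |-x⟩; P(|-y⟩) = |⟨-y|-x⟩|² = 1/2.
After stage 2 the state is |-y⟩; P(|+z⟩) = |⟨+z|-y⟩|² = 1/2.
Joint probability = 9/58 × 1/2 × 1/2 = 0.039.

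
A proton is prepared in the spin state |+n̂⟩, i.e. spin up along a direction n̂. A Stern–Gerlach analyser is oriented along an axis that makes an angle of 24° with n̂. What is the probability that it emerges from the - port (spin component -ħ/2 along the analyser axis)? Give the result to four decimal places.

0.0432

For spin-½, the probability of finding spin-up along an axis at angle θ to the initial spin direction is cos²(θ/2); spin-down is sin²(θ/2).
θ = 24°, so P = sin²(12°) ≈ 0.0432.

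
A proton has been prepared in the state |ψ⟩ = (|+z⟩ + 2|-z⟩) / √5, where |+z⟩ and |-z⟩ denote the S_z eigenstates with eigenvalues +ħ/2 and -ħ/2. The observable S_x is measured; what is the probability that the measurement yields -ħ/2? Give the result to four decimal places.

0.1000

|-x⟩ = (|+z⟩ - |-z⟩)/√2, so ⟨-x|ψ⟩ = (-1) / (√2·√5).
P = |-1|² / 10 = 1/10.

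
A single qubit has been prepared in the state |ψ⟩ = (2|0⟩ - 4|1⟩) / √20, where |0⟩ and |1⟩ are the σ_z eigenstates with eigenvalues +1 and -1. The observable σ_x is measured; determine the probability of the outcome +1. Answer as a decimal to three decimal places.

0.100

|+x⟩ = (|0⟩ + |1⟩)/√2, so ⟨+x|ψ⟩ = (-2) / (√2·√20).
P = |-2|² / 40 = 4/40.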